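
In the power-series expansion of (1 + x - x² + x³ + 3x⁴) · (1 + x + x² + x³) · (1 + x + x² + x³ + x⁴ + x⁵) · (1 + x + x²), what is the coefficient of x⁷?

(1 + x - x² + x³ + 3x⁴) has coefficients 1,1,-1,1,3 for degrees 0…4.
(1 + x + x² + x³) has coefficients 1,1,1,1,0,0,0,0 for degrees 0…7.
Multiplying by (1 + x + x² + x³ + x⁴ + x⁵) gives running coefficients 1,2,3,4,4,4,3,2 for degrees 0…7.
Finally multiplying by (1 + x + x²), the product of all factors after the first has coefficients 1,3,6,9,11,12,11,9 for degrees 0…7.
[x⁷] = 1·9 + 1·11 − 1·12 + 1·11 + 3·9 = 46.

46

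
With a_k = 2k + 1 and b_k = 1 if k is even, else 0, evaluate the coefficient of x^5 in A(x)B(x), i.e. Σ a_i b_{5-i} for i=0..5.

21

This is [x^5] in the product of the two ordinary generating functions.
Σ = 1·0 + 3·1 + 5·0 + 7·1 + 9·0 + 11·1 = 21.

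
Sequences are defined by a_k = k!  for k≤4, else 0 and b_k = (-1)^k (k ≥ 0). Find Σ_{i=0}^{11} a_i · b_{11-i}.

The convolution is the x^11 coefficient of A(x)B(x).
Σ = 1·(-1) + 1·1 + 2·(-1) + 6·1 + 24·(-1) + 0·1 + 0·(-1) + 0·1 + 0·(-1) + 0·1 + 0·(-1) + 0·1 = -20.

-20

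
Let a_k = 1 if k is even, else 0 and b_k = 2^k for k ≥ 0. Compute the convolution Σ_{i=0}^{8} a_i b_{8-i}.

341

This is [x^8] in the product of the two ordinary generating functions.
Σ = 1·256 + 0·128 + 1·64 + 0·32 + 1·16 + 0·8 + 1·4 + 0·2 + 1·1 = 341.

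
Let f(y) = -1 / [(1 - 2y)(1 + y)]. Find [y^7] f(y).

-85

The denominator gives the recurrence a_n = a_(n−1) + 2a_(n−2) for n ≥ 2; the numerator fixes a_0 = -1, a_1 = -1.
Iterating: -1, -1, -3, -5, -11, -21, -43, -85, so a_7 = -85.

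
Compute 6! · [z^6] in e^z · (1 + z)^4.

The EGF product rule gives c_6 = Σ_{k_1+k_2=6} C(6; k_1,k_2) · ∏ g_i(k_i), where e^z gives (1)^k; (1+z)^4 gives the falling factorial (4)_k.
g_1(k) for k = 0…6: 1, 1, 1, 1, 1, 1, 1.
g_2(k) for k = 0…6: 1, 4, 12, 24, 24, 0, 0.
c_6 = Σ_k C(6,k)·g_1(k)·g_2(6−k) = 15·1·24 + 20·1·24 + 15·1·12 + 6·1·4 + 1·1·1 = 360 + 480 + 180 + 24 + 1 = 1045.

1045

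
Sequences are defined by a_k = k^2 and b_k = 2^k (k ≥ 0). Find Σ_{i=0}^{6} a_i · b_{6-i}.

Write out a_i and b_{6-i} for i = 0,…,6 and sum the products.
Σ = 0·64 + 1·32 + 4·16 + 9·8 + 16·4 + 25·2 + 36·1 = 318.

318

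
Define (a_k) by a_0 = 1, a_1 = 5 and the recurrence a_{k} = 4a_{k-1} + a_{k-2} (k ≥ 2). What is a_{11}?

The ordinary generating function has denominator 1 - 4x - x^2.
Iterating the recurrence: a_0,…,a_{11} = 1, 5, 21, 89, 377, 1597, 6765, 28657, 121393, 514229, 2178309, 9227465.

9227465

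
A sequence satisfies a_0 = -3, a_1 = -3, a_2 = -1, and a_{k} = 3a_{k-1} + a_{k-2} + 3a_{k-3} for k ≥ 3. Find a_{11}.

-354063

The ordinary generating function has denominator 1 - 3z - z^2 - 3z^3.
Iterating the recurrence: a_0,…,a_{11} = -3, -3, -1, -15, -55, -183, -649, -2295, -8083, -28491, -100441, -354063.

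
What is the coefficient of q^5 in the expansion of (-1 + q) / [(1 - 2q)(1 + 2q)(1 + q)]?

42

Partial fractions give a closed form: a_n = (-1/6)·2^n + (-3/2)·(-2)^n + (2/3)·(-1)^n.
At n = 5: a_5 = 42.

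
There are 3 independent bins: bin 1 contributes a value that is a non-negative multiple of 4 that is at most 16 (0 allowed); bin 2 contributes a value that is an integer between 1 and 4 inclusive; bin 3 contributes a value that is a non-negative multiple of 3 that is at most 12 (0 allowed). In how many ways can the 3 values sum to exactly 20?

The generating function for the choices is (1 + x^4 + x^8 + x^12 + x^16)·(x + x^2 + x^3 + x^4)·(1 + x^3 + x^6 + x^9 + x^12); the count is [x^20].
(1 + x^4 + x^8 + x^12 + x^16) has coefficients 1,0,0,0,1,0,0,0,1,0,0,0,1,0,0,0,1 for degrees 0…16.
(x + x^2 + x^3 + x^4) has coefficients 0,1,1,1,1,0,0,0,0,0,0,0,0,0,0,0,0,0,0,0,0 for degrees 0…20.
Finally multiplying by (1 + x^3 + x^6 + x^9 + x^12), the product of all factors after the first has coefficients 0,1,1,1,2,1,1,2,1,1,2,1,1,2,1,1,1,0,0,0,0 for degrees 0…20.
[x^20] = 1·0 + 1·1 + 1·1 + 1·1 + 1·2 = 5.

5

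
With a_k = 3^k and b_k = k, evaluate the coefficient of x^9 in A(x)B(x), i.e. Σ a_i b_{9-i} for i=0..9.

14757

Write out a_i and b_{9-i} for i = 0,…,9 and sum the products.
Σ = 1·9 + 3·8 + 9·7 + 27·6 + 81·5 + 243·4 + 729·3 + 2187·2 + 6561·1 + 19683·0 = 14757.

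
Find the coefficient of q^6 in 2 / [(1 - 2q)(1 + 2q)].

128

The denominator gives the recurrence a_n = 4a_(n−2) for n ≥ 2; the numerator fixes a_0 = 2, a_1 = 0.
Iterating: 2, 0, 8, 0, 32, 0, 128, so a_6 = 128.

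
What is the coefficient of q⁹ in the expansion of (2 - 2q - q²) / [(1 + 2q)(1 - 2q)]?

The denominator gives the recurrence a_n = 4a_(n−2) for n ≥ 3; the numerator fixes a_0 = 2, a_1 = -2, a_2 = 7.
Iterating: 2, -2, 7, -8, 28, -32, 112, -128, 448, -512, so a_9 = -512.

-512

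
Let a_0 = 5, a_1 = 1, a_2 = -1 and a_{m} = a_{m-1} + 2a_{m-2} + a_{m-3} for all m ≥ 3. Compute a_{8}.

149

The ordinary generating function has denominator 1 - x - 2x^2 - x^3.
Iterating the recurrence: a_0,…,a_{8} = 5, 1, -1, 6, 5, 16, 32, 69, 149.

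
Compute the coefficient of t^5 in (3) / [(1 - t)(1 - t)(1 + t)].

The denominator gives the recurrence a_n = a_(n−1) + a_(n−2) − a_(n−3) for n ≥ 3; the numerator fixes a_0 = 3, a_1 = 3, a_2 = 6.
Iterating: 3, 3, 6, 6, 9, 9, so a_5 = 9.

9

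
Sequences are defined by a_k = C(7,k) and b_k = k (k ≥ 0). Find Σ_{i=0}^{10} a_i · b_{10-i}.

This is [x^10] in the product of the two ordinary generating functions.
Σ = 1·10 + 7·9 + 21·8 + 35·7 + 35·6 + 21·5 + 7·4 + 1·3 + 0·2 + 0·1 + 0·0 = 832.

832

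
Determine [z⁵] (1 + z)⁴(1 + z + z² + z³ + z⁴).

(1 + z)⁴ has coefficients 1,4,6,4,1 for degrees 0…4.
(1 + z + z² + z³ + z⁴) has coefficients 1,1,1,1,1,0 for degrees 0…5.
[z⁵] = 1·0 + 4·1 + 6·1 + 4·1 + 1·1 = 15.

15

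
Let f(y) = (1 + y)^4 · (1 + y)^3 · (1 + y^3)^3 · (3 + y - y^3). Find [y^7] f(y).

(1 + y)^4 has coefficients 1,4,6,4,1 for degrees 0…4.
(1 + y)^3 has coefficients 1,3,3,1,0,0,0,0 for degrees 0…7.
Multiplying by (1 + y^3)^3 gives running coefficients 1,3,3,4,9,9,6,9 for degrees 0…7.
Finally multiplying by (3 + y - y^3), the product of all factors after the first has coefficients 3,10,12,14,28,33,23,24 for degrees 0…7.
[y^7] = 1·24 + 4·23 + 6·33 + 4·28 + 1·14 = 440.

440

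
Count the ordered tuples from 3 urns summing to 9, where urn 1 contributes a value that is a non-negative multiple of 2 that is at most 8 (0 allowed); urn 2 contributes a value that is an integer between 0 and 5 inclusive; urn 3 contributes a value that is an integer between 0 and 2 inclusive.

9

The generating function for the choices is (1 + t² + t⁴ + t⁶ + t⁸)·(1 + t + t² + t³ + t⁴ + t⁵)·(1 + t + t²); the count is [t⁹].
(1 + t² + t⁴ + t⁶ + t⁸) has coefficients 1,0,1,0,1,0,1,0,1 for degrees 0…8.
(1 + t + t² + t³ + t⁴ + t⁵) has coefficients 1,1,1,1,1,1,0,0,0,0 for degrees 0…9.
Finally multiplying by (1 + t + t²), the product of all factors after the first has coefficients 1,2,3,3,3,3,2,1,0,0 for degrees 0…9.
[t⁹] = 1·0 + 1·1 + 1·3 + 1·3 + 1·2 = 9.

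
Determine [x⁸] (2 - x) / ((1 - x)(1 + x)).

2

Partial fractions give a closed form: a_n = (1/2)·1^n + (3/2)·(-1)^n.
At n = 8: a_8 = 2.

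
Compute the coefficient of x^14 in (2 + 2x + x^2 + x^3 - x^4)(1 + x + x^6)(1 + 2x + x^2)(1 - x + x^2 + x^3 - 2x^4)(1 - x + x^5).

3

(2 + 2x + x^2 + x^3 - x^4) has coefficients 2,2,1,1,-1 for degrees 0…4.
(1 + x + x^6) has coefficients 1,1,0,0,0,0,1,0,0,0,0,0,0,0,0 for degrees 0…14.
Multiplying by (1 + 2x + x^2) gives running coefficients 1,3,3,1,0,0,1,2,1,0,0,0,0,0,0 for degrees 0…14.
Multiplying by (1 - x + x^2 + x^3 - 2x^4) gives running coefficients 1,2,1,2,3,-2,-4,-1,0,2,1,-3,-2,0,0 for degrees 0…14.
Finally multiplying by (1 - x + x^5), the product of all factors after the first has coefficients 1,1,-1,1,1,-4,0,4,3,5,-3,-8,0,2,2 for degrees 0…14.
[x^14] = 2·2 + 2·2 + 1·0 + 1·(-8) − 1·(-3) = 3.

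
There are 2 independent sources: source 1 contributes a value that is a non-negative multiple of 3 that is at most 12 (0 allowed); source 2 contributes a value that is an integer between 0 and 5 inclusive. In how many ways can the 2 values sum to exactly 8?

The generating function for the choices is (1 + y³ + y⁶ + y⁹ + y¹²)·(1 + y + y² + y³ + y⁴ + y⁵); the count is [y⁸].
(1 + y³ + y⁶ + y⁹ + y¹²) has coefficients 1,0,0,1,0,0,1,0,0 for degrees 0…8.
(1 + y + y² + y³ + y⁴ + y⁵) has coefficients 1,1,1,1,1,1,0,0,0 for degrees 0…8.
[y⁸] = 1·0 + 1·1 + 1·1 = 2.

2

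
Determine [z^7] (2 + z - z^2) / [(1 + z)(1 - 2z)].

The denominator gives the recurrence a_n = a_(n−1) + 2a_(n−2) for n ≥ 3; the numerator fixes a_0 = 2, a_1 = 3, a_2 = 6.
Iterating: 2, 3, 6, 12, 24, 48, 96, 192, so a_7 = 192.

192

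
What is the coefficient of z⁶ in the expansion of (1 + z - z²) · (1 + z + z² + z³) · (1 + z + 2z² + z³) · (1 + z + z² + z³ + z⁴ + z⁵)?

22

(1 + z - z²) has coefficients 1,1,-1 for degrees 0…2.
(1 + z + z² + z³) has coefficients 1,1,1,1,0,0,0 for degrees 0…6.
Multiplying by (1 + z + 2z² + z³) gives running coefficients 1,2,4,5,4,3,1 for degrees 0…6.
Finally multiplying by (1 + z + z² + z³ + z⁴ + z⁵), the product of all factors after the first has coefficients 1,3,7,12,16,19,19 for degrees 0…6.
[z⁶] = 1·19 + 1·19 − 1·16 = 22.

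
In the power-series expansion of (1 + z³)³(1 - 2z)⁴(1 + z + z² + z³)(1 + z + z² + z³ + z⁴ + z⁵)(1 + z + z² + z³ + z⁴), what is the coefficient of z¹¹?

-2

(1 + z³)³ has coefficients 1,0,0,3,0,0,3,0,0,1 for degrees 0…9.
(1 - 2z)⁴ has coefficients 1,-8,24,-32,16,0,0,0,0,0,0,0 for degrees 0…11.
Multiplying by (1 + z + z² + z³) gives running coefficients 1,-7,17,-15,0,8,-16,16,0,0,0,0 for degrees 0…11.
Multiplying by (1 + z + z² + z³ + z⁴ + z⁵) gives running coefficients 1,-6,11,-4,-4,4,-13,10,-7,8,8,0 for degrees 0…11.
Finally multiplying by (1 + z + z² + z³ + z⁴), the product of all factors after the first has coefficients 1,-5,6,2,-2,1,-6,-7,-10,2,6,19 for degrees 0…11.
[z¹¹] = 1·19 + 3·(-10) + 3·1 + 1·6 = -2.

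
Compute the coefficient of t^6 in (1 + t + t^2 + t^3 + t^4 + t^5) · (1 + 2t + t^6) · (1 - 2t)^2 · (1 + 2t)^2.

(1 + t + t^2 + t^3 + t^4 + t^5) has coefficients 1,1,1,1,1,1 for degrees 0…5.
(1 + 2t + t^6) has coefficients 1,2,0,0,0,0,1 for degrees 0…6.
Multiplying by (1 - 2t)^2 gives running coefficients 1,-2,-4,8,0,0,1 for degrees 0…6.
Finally multiplying by (1 + 2t)^2, the product of all factors after the first has coefficients 1,2,-8,-16,16,32,1 for degrees 0…6.
[t^6] = 1·1 + 1·32 + 1·16 + 1·(-16) + 1·(-8) + 1·2 = 27.

27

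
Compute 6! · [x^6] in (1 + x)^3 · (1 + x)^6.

60480

The EGF product rule gives c_6 = Σ_{k_1+k_2=6} C(6; k_1,k_2) · ∏ g_i(k_i), where (1+x)^3 gives the falling factorial (3)_k; (1+x)^6 gives the falling factorial (6)_k.
g_1(k) for k = 0…6: 1, 3, 6, 6, 0, 0, 0.
g_2(k) for k = 0…6: 1, 6, 30, 120, 360, 720, 720.
c_6 = Σ_k C(6,k)·g_1(k)·g_2(6−k) = 1·1·720 + 6·3·720 + 15·6·360 + 20·6·120 = 720 + 12960 + 32400 + 14400 = 60480.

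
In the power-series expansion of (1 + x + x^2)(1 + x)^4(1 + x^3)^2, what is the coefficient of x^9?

(1 + x + x^2) has coefficients 1,1,1 for degrees 0…2.
(1 + x)^4 has coefficients 1,4,6,4,1,0,0,0,0,0 for degrees 0…9.
Finally multiplying by (1 + x^3)^2, the product of all factors after the first has coefficients 1,4,6,6,9,12,9,6,6,4 for degrees 0…9.
[x^9] = 1·4 + 1·6 + 1·6 = 16.

16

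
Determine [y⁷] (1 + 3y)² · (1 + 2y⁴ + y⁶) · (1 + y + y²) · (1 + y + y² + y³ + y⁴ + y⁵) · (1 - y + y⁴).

69

(1 + 3y)² has coefficients 1,6,9 for degrees 0…2.
(1 + 2y⁴ + y⁶) has coefficients 1,0,0,0,2,0,1,0 for degrees 0…7.
Multiplying by (1 + y + y²) gives running coefficients 1,1,1,0,2,2,3,1 for degrees 0…7.
Multiplying by (1 + y + y² + y³ + y⁴ + y⁵) gives running coefficients 1,2,3,3,5,7,9,9 for degrees 0…7.
Finally multiplying by (1 - y + y⁴), the product of all factors after the first has coefficients 1,1,1,0,3,4,5,3 for degrees 0…7.
[y⁷] = 1·3 + 6·5 + 9·4 = 69.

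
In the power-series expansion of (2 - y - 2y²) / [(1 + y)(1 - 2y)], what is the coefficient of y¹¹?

The denominator gives the recurrence a_n = a_(n−1) + 2a_(n−2) for n ≥ 3; the numerator fixes a_0 = 2, a_1 = 1, a_2 = 3.
Iterating: 2, 1, 3, 5, 11, 21, 43, 85, 171, 341, 683, 1365, so a_11 = 1365.

1365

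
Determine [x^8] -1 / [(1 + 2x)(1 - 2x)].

-256

Partial fractions give a closed form: a_n = (-1/2)·(-2)^n + (-1/2)·2^n.
At n = 8: a_8 = -256.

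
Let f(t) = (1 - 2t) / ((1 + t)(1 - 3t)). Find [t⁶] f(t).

Partial fractions give a closed form: a_n = (3/4)·(-1)^n + (1/4)·3^n.
At n = 6: a_6 = 183.

183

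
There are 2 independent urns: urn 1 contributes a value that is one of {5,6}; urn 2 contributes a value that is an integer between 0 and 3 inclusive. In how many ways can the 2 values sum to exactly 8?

2

The generating function for the choices is (y^5 + y^6)·(1 + y + y^2 + y^3); the count is [y^8].
(y^5 + y^6) has coefficients 0,0,0,0,0,1,1 for degrees 0…6.
(1 + y + y^2 + y^3) has coefficients 1,1,1,1,0,0,0,0,0 for degrees 0…8.
[y^8] = 1·1 + 1·1 = 2.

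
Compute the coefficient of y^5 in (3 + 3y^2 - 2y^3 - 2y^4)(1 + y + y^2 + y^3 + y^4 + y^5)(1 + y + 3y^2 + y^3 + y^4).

(3 + 3y^2 - 2y^3 - 2y^4) has coefficients 3,0,3,-2,-2 for degrees 0…4.
(1 + y + y^2 + y^3 + y^4 + y^5) has coefficients 1,1,1,1,1,1 for degrees 0…5.
Finally multiplying by (1 + y + 3y^2 + y^3 + y^4), the product of all factors after the first has coefficients 1,2,5,6,7,7 for degrees 0…5.
[y^5] = 3·7 + 3·6 − 2·5 − 2·2 = 25.

25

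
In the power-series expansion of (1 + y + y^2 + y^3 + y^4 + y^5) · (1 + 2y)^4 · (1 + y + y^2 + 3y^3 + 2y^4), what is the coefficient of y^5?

(1 + y + y^2 + y^3 + y^4 + y^5) has coefficients 1,1,1,1,1,1 for degrees 0…5.
(1 + 2y)^4 has coefficients 1,8,24,32,16,0 for degrees 0…5.
Finally multiplying by (1 + y + y^2 + 3y^3 + 2y^4), the product of all factors after the first has coefficients 1,9,33,67,98,136 for degrees 0…5.
[y^5] = 1·136 + 1·98 + 1·67 + 1·33 + 1·9 + 1·1 = 344.

344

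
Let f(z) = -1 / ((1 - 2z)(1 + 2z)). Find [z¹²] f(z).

-4096

Partial fractions give a closed form: a_n = (-1/2)·2^n + (-1/2)·(-2)^n.
At n = 12: a_12 = -4096.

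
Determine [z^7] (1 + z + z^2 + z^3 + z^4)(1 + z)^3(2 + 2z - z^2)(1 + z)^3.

136

(1 + z + z^2 + z^3 + z^4) has coefficients 1,1,1,1,1 for degrees 0…4.
(1 + z)^3 has coefficients 1,3,3,1,0,0,0,0 for degrees 0…7.
Multiplying by (2 + 2z - z^2) gives running coefficients 2,8,11,5,-1,-1,0,0 for degrees 0…7.
Finally multiplying by (1 + z)^3, the product of all factors after the first has coefficients 2,14,41,64,55,22,-1,-4 for degrees 0…7.
[z^7] = 1·(-4) + 1·(-1) + 1·22 + 1·55 + 1·64 = 136.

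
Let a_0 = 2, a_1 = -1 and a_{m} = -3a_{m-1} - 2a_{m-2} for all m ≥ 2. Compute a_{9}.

The ordinary generating function has denominator 1 + 3x + 2x^2.
Iterating the recurrence: a_0,…,a_{9} = 2, -1, -1, 5, -13, 29, -61, 125, -253, 509.

509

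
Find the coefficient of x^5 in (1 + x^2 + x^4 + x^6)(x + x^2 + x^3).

(1 + x^2 + x^4 + x^6) has coefficients 1,0,1,0,1,0 for degrees 0…5.
(x + x^2 + x^3) has coefficients 0,1,1,1,0,0 for degrees 0…5.
[x^5] = 1·0 + 1·1 + 1·1 = 2.

2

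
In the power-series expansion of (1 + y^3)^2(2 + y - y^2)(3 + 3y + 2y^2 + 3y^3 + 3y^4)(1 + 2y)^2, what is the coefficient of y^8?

148

(1 + y^3)^2 has coefficients 1,0,0,2,0,0,1 for degrees 0…6.
(2 + y - y^2) has coefficients 2,1,-1,0,0,0,0,0,0 for degrees 0…8.
Multiplying by (3 + 3y + 2y^2 + 3y^3 + 3y^4) gives running coefficients 6,9,4,5,7,0,-3,0,0 for degrees 0…8.
Finally multiplying by (1 + 2y)^2, the product of all factors after the first has coefficients 6,33,64,57,43,48,25,-12,-12 for degrees 0…8.
[y^8] = 1·(-12) + 2·48 + 1·64 = 148.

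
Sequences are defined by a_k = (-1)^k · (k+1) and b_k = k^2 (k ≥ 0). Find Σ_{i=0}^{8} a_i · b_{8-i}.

This is [x^8] in the product of the two ordinary generating functions.
Σ = 1·64 − 2·49 + 3·36 − 4·25 + 5·16 − 6·9 + 7·4 − 8·1 + 9·0 = 20.

20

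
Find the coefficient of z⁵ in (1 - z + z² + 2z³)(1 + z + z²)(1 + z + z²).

7

(1 - z + z² + 2z³) has coefficients 1,-1,1,2 for degrees 0…3.
(1 + z + z²) has coefficients 1,1,1,0,0,0 for degrees 0…5.
Finally multiplying by (1 + z + z²), the product of all factors after the first has coefficients 1,2,3,2,1,0 for degrees 0…5.
[z⁵] = 1·0 − 1·1 + 1·2 + 2·3 = 7.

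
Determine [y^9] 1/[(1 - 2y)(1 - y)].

Partial fractions give a closed form: a_n = (2)·2^n + (-1)·1^n.
At n = 9: a_9 = 1023.

1023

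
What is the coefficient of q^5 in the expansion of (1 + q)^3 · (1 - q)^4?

(1 + q)^3 has coefficients 1,3,3,1 for degrees 0…3.
(1 - q)^4 has coefficients 1,-4,6,-4,1,0 for degrees 0…5.
[q^5] = 1·0 + 3·1 + 3·(-4) + 1·6 = -3.

-3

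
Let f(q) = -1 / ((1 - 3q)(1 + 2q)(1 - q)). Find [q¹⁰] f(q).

-53417

Partial fractions give a closed form: a_n = (-9/10)·3^n + (-4/15)·(-2)^n + (1/6)·1^n.
At n = 10: a_10 = -53417.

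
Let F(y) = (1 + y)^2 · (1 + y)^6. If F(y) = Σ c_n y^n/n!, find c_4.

1680

The EGF product rule gives c_4 = Σ_{k_1+k_2=4} C(4; k_1,k_2) · ∏ g_i(k_i), where (1+y)^2 gives the falling factorial (2)_k; (1+y)^6 gives the falling factorial (6)_k.
g_1(k) for k = 0…4: 1, 2, 2, 0, 0.
g_2(k) for k = 0…4: 1, 6, 30, 120, 360.
c_4 = Σ_k C(4,k)·g_1(k)·g_2(4−k) = 1·1·360 + 4·2·120 + 6·2·30 = 360 + 960 + 360 = 1680.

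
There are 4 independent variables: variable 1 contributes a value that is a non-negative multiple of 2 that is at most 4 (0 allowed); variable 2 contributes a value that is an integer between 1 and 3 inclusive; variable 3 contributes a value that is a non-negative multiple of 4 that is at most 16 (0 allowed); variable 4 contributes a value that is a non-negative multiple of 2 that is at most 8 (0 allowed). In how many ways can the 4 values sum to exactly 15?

The generating function for the choices is (1 + t² + t⁴)·(t + t² + t³)·(1 + t⁴ + t⁸ + t¹² + t¹⁶)·(1 + t² + t⁴ + t⁶ + t⁸); the count is [t¹⁵].
(1 + t² + t⁴) has coefficients 1,0,1,0,1 for degrees 0…4.
(t + t² + t³) has coefficients 0,1,1,1,0,0,0,0,0,0,0,0,0,0,0,0 for degrees 0…15.
Multiplying by (1 + t⁴ + t⁸ + t¹² + t¹⁶) gives running coefficients 0,1,1,1,0,1,1,1,0,1,1,1,0,1,1,1 for degrees 0…15.
Finally multiplying by (1 + t² + t⁴ + t⁶ + t⁸), the product of all factors after the first has coefficients 0,1,1,2,1,3,2,4,2,5,3,5,2,5,3,5 for degrees 0…15.
[t¹⁵] = 1·5 + 1·5 + 1·5 = 15.

15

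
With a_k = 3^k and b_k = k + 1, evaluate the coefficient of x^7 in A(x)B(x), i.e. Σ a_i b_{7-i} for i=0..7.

4916

The convolution is the x^7 coefficient of A(x)B(x).
Σ = 1·8 + 3·7 + 9·6 + 27·5 + 81·4 + 243·3 + 729·2 + 2187·1 = 4916.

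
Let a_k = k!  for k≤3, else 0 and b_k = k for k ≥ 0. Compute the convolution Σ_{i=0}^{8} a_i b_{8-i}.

Write out a_i and b_{8-i} for i = 0,…,8 and sum the products.
Σ = 1·8 + 1·7 + 2·6 + 6·5 + 0·4 + 0·3 + 0·2 + 0·1 + 0·0 = 57.

57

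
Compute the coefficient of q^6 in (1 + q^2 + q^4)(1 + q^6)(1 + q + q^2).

(1 + q^2 + q^4) has coefficients 1,0,1,0,1 for degrees 0…4.
(1 + q^6) has coefficients 1,0,0,0,0,0,1 for degrees 0…6.
Finally multiplying by (1 + q + q^2), the product of all factors after the first has coefficients 1,1,1,0,0,0,1 for degrees 0…6.
[q^6] = 1·1 + 1·0 + 1·1 = 2.

2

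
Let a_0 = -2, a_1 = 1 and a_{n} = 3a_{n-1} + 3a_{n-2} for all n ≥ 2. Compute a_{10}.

-78003

The ordinary generating function has denominator 1 - 3q - 3q^2.
Iterating the recurrence: a_0,…,a_{10} = -2, 1, -3, -6, -27, -99, -378, -1431, -5427, -20574, -78003.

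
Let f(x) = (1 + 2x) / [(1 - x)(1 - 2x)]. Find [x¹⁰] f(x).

4093

The denominator gives the recurrence a_n = 3a_(n−1) − 2a_(n−2) for n ≥ 2; the numerator fixes a_0 = 1, a_1 = 5.
Iterating: 1, 5, 13, 29, 61, 125, 253, 509, 1021, 2045, 4093, so a_10 = 4093.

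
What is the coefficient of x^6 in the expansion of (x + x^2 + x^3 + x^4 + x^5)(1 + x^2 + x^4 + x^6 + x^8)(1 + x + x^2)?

(x + x^2 + x^3 + x^4 + x^5) has coefficients 0,1,1,1,1,1 for degrees 0…5.
(1 + x^2 + x^4 + x^6 + x^8) has coefficients 1,0,1,0,1,0,1 for degrees 0…6.
Finally multiplying by (1 + x + x^2), the product of all factors after the first has coefficients 1,1,2,1,2,1,2 for degrees 0…6.
[x^6] = 1·1 + 1·2 + 1·1 + 1·2 + 1·1 = 7.

7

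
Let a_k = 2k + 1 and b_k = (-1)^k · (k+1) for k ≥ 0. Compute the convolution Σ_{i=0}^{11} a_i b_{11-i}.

6

The convolution is the t^11 coefficient of A(t)B(t).
Σ = 1·(-12) + 3·11 + 5·(-10) + 7·9 + 9·(-8) + 11·7 + 13·(-6) + 15·5 + 17·(-4) + 19·3 + 21·(-2) + 23·1 = 6.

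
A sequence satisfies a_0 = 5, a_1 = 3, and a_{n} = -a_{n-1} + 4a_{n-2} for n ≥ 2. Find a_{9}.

The ordinary generating function has denominator 1 + q - 4q^2.
Iterating the recurrence: a_0,…,a_{9} = 5, 3, 17, -5, 73, -93, 385, -757, 2297, -5325.

-5325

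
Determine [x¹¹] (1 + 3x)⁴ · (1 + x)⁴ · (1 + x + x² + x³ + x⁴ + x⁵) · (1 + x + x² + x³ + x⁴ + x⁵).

(1 + 3x)⁴ has coefficients 1,12,54,108,81 for degrees 0…4.
(1 + x)⁴ has coefficients 1,4,6,4,1,0,0,0,0,0,0,0 for degrees 0…11.
Multiplying by (1 + x + x² + x³ + x⁴ + x⁵) gives running coefficients 1,5,11,15,16,16,15,11,5,1,0,0 for degrees 0…11.
Finally multiplying by (1 + x + x² + x³ + x⁴ + x⁵), the product of all factors after the first has coefficients 1,6,17,32,48,64,78,84,78,64,48,32 for degrees 0…11.
[x¹¹] = 1·32 + 12·48 + 54·64 + 108·78 + 81·84 = 19292.

19292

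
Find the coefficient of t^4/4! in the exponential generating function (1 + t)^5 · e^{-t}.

The EGF product rule gives c_4 = Σ_{k_1+k_2=4} C(4; k_1,k_2) · ∏ g_i(k_i), where (1+t)^5 gives the falling factorial (5)_k; e^{-t} gives (-1)^k.
g_1(k) for k = 0…4: 1, 5, 20, 60, 120.
g_2(k) for k = 0…4: 1, -1, 1, -1, 1.
c_4 = Σ_k C(4,k)·g_1(k)·g_2(4−k) = 1·1·1 + 4·5·(-1) + 6·20·1 + 4·60·(-1) + 1·120·1 = 1 − 20 + 120 − 240 + 120 = -19.

-19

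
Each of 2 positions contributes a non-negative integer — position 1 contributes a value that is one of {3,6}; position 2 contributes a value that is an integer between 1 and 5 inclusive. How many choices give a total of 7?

The generating function for the choices is (q^3 + q^6)·(q + q^2 + q^3 + q^4 + q^5); the count is [q^7].
(q^3 + q^6) has coefficients 0,0,0,1,0,0,1 for degrees 0…6.
(q + q^2 + q^3 + q^4 + q^5) has coefficients 0,1,1,1,1,1,0,0 for degrees 0…7.
[q^7] = 1·1 + 1·1 = 2.

2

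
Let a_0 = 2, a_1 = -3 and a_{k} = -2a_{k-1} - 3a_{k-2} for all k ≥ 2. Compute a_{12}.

198

The ordinary generating function has denominator 1 + 2q + 3q^2.
Iterating the recurrence: a_0,…,a_{12} = 2, -3, 0, 9, -18, 9, 36, -99, 90, 117, -504, 657, 198.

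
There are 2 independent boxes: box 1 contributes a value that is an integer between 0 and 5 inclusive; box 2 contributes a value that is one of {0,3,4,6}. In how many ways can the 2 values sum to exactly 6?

The generating function for the choices is (1 + t + t^2 + t^3 + t^4 + t^5)·(1 + t^3 + t^4 + t^6); the count is [t^6].
(1 + t + t^2 + t^3 + t^4 + t^5) has coefficients 1,1,1,1,1,1 for degrees 0…5.
(1 + t^3 + t^4 + t^6) has coefficients 1,0,0,1,1,0,1 for degrees 0…6.
[t^6] = 1·1 + 1·0 + 1·1 + 1·1 + 1·0 + 1·0 = 3.

3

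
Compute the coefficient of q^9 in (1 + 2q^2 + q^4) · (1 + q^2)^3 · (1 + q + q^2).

(1 + 2q^2 + q^4) has coefficients 1,0,2,0,1 for degrees 0…4.
(1 + q^2)^3 has coefficients 1,0,3,0,3,0,1,0,0,0 for degrees 0…9.
Finally multiplying by (1 + q + q^2), the product of all factors after the first has coefficients 1,1,4,3,6,3,4,1,1,0 for degrees 0…9.
[q^9] = 1·0 + 2·1 + 1·3 = 5.

5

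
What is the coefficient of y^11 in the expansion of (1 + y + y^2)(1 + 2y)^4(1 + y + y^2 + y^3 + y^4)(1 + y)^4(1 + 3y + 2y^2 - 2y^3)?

(1 + y + y^2) has coefficients 1,1,1 for degrees 0…2.
(1 + 2y)^4 has coefficients 1,8,24,32,16,0,0,0,0,0,0,0 for degrees 0…11.
Multiplying by (1 + y + y^2 + y^3 + y^4) gives running coefficients 1,9,33,65,81,80,72,48,16,0,0,0 for degrees 0…11.
Multiplying by (1 + y)^4 gives running coefficients 1,13,75,255,576,935,1171,1205,1041,720,360,112 for degrees 0…11.
Finally multiplying by (1 + 3y + 2y^2 - 2y^3), the product of all factors after the first has coefficients 1,16,116,504,1465,3023,4618,5436,5128,3911,2192,550 for degrees 0…11.
[y^11] = 1·550 + 1·2192 + 1·3911 = 6653.

6653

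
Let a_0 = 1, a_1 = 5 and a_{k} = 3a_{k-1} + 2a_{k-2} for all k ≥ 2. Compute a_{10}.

The ordinary generating function has denominator 1 - 3y - 2y^2.
Iterating the recurrence: a_0,…,a_{10} = 1, 5, 17, 61, 217, 773, 2753, 9805, 34921, 124373, 442961.

442961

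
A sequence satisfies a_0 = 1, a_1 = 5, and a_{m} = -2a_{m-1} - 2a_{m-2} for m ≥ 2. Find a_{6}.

48

The ordinary generating function has denominator 1 + 2t + 2t^2.
Iterating the recurrence: a_0,…,a_{6} = 1, 5, -12, 14, -4, -20, 48.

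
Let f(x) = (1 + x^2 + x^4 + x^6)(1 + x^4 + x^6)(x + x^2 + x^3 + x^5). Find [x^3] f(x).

2

(1 + x^2 + x^4 + x^6) has coefficients 1,0,1,0 for degrees 0…3.
(1 + x^4 + x^6) has coefficients 1,0,0,0 for degrees 0…3.
Finally multiplying by (x + x^2 + x^3 + x^5), the product of all factors after the first has coefficients 0,1,1,1 for degrees 0…3.
[x^3] = 1·1 + 1·1 = 2.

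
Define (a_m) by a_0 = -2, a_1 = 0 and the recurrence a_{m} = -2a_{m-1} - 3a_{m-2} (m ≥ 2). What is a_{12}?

-1578

The ordinary generating function has denominator 1 + 2t + 3t^2.
Iterating the recurrence: a_0,…,a_{12} = -2, 0, 6, -12, 6, 24, -66, 60, 78, -336, 438, 132, -1578.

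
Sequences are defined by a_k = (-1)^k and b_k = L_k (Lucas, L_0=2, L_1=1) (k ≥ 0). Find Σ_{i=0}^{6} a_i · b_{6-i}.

14

This is [x^6] in the product of the two ordinary generating functions.
Σ = 1·18 − 1·11 + 1·7 − 1·4 + 1·3 − 1·1 + 1·2 = 14.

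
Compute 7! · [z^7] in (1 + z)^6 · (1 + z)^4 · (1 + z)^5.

32432400

The EGF product rule gives c_7 = Σ_{k_1+k_2+k_3=7} C(7; k_1,k_2,k_3) · ∏ g_i(k_i), where (1+z)^6 gives the falling factorial (6)_k; (1+z)^4 gives the falling factorial (4)_k; (1+z)^5 gives the falling factorial (5)_k.
g_1(k) for k = 0…7: 1, 6, 30, 120, 360, 720, 720, 0.
g_2(k) for k = 0…7: 1, 4, 12, 24, 24, 0, 0, 0.
g_3(k) for k = 0…7: 1, 5, 20, 60, 120, 120, 0, 0.
First combine the last two factors: h(k) = Σ_j C(k,j)·g_2(j)·g_3(k−j) for k = 0…7: 1, 9, 72, 504, 3024, 15120, 60480, 181440.
c_7 = Σ_k C(7,k)·g_1(k)·h(7−k) = 1·1·181440 + 7·6·60480 + 21·30·15120 + 35·120·3024 + 35·360·504 + 21·720·72 + 7·720·9 = 181440 + 2540160 + 9525600 + 12700800 + 6350400 + 1088640 + 45360 = 32432400.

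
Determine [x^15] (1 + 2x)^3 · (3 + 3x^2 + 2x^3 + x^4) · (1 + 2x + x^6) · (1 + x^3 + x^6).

72

(1 + 2x)^3 has coefficients 1,6,12,8 for degrees 0…3.
(3 + 3x^2 + 2x^3 + x^4) has coefficients 3,0,3,2,1,0,0,0,0,0,0,0,0,0,0,0 for degrees 0…15.
Multiplying by (1 + 2x + x^6) gives running coefficients 3,6,3,8,5,2,3,0,3,2,1,0,0,0,0,0 for degrees 0…15.
Finally multiplying by (1 + x^3 + x^6), the product of all factors after the first has coefficients 3,6,3,11,11,5,14,11,8,13,6,5,5,1,3,2 for degrees 0…15.
[x^15] = 1·2 + 6·3 + 12·1 + 8·5 = 72.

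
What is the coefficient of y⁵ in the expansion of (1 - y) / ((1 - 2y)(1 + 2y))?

The denominator gives the recurrence a_n = 4a_(n−2) for n ≥ 2; the numerator fixes a_0 = 1, a_1 = -1.
Iterating: 1, -1, 4, -4, 16, -16, so a_5 = -16.

-16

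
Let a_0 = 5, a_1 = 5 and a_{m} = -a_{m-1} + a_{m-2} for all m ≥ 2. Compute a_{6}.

-15

The ordinary generating function has denominator 1 + y - y^2.
Iterating the recurrence: a_0,…,a_{6} = 5, 5, 0, 5, -5, 10, -15.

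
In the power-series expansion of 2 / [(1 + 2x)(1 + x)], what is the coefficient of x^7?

-510

Partial fractions give a closed form: a_n = (4)·(-2)^n + (-2)·(-1)^n.
At n = 7: a_7 = -510.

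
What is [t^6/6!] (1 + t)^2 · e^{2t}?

928

The EGF product rule gives c_6 = Σ_{k_1+k_2=6} C(6; k_1,k_2) · ∏ g_i(k_i), where (1+t)^2 gives the falling factorial (2)_k; e^{2t} gives (2)^k.
g_1(k) for k = 0…6: 1, 2, 2, 0, 0, 0, 0.
g_2(k) for k = 0…6: 1, 2, 4, 8, 16, 32, 64.
c_6 = Σ_k C(6,k)·g_1(k)·g_2(6−k) = 1·1·64 + 6·2·32 + 15·2·16 = 64 + 384 + 480 = 928.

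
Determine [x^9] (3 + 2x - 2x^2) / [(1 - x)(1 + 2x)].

The denominator gives the recurrence a_n = −a_(n−1) + 2a_(n−2) for n ≥ 3; the numerator fixes a_0 = 3, a_1 = -1, a_2 = 5.
Iterating: 3, -1, 5, -7, 17, -31, 65, -127, 257, -511, so a_9 = -511.

-511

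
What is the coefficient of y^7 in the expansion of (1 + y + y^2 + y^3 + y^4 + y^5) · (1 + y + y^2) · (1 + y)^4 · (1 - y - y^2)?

-52

(1 + y + y^2 + y^3 + y^4 + y^5) has coefficients 1,1,1,1,1,1 for degrees 0…5.
(1 + y + y^2) has coefficients 1,1,1,0,0,0,0,0 for degrees 0…7.
Multiplying by (1 + y)^4 gives running coefficients 1,5,11,14,11,5,1,0 for degrees 0…7.
Finally multiplying by (1 - y - y^2), the product of all factors after the first has coefficients 1,4,5,-2,-14,-20,-15,-6 for degrees 0…7.
[y^7] = 1·(-6) + 1·(-15) + 1·(-20) + 1·(-14) + 1·(-2) + 1·5 = -52.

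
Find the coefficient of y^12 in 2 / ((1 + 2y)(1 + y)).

Partial fractions give a closed form: a_n = (4)·(-2)^n + (-2)·(-1)^n.
At n = 12: a_12 = 16382.

16382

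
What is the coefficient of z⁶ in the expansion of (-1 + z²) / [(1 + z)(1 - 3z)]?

-486

The denominator gives the recurrence a_n = 2a_(n−1) + 3a_(n−2) for n ≥ 3; the numerator fixes a_0 = -1, a_1 = -2, a_2 = -6.
Iterating: -1, -2, -6, -18, -54, -162, -486, so a_6 = -486.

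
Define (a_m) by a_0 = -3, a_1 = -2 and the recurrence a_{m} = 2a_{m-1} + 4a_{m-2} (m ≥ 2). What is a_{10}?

-160768

The ordinary generating function has denominator 1 - 2y - 4y^2.
Iterating the recurrence: a_0,…,a_{10} = -3, -2, -16, -40, -144, -448, -1472, -4736, -15360, -49664, -160768.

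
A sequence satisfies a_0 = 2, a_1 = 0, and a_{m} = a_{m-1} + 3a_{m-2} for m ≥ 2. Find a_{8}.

582

The ordinary generating function has denominator 1 - x - 3x^2.
Iterating the recurrence: a_0,…,a_{8} = 2, 0, 6, 6, 24, 42, 114, 240, 582.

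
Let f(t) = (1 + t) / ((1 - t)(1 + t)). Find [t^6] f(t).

Partial fractions give a closed form: a_n = (1)·1^n.
At n = 6: a_6 = 1.

1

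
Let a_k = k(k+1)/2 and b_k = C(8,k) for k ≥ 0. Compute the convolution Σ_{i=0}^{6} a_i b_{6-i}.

1023

This is [x^6] in the product of the two ordinary generating functions.
Σ = 0·28 + 1·56 + 3·70 + 6·56 + 10·28 + 15·8 + 21·1 = 1023.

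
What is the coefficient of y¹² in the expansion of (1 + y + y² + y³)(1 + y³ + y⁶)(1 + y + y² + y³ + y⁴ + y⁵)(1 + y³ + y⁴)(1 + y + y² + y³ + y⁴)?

(1 + y + y² + y³) has coefficients 1,1,1,1 for degrees 0…3.
(1 + y³ + y⁶) has coefficients 1,0,0,1,0,0,1,0,0,0,0,0,0 for degrees 0…12.
Multiplying by (1 + y + y² + y³ + y⁴ + y⁵) gives running coefficients 1,1,1,2,2,2,2,2,2,1,1,1,0 for degrees 0…12.
Multiplying by (1 + y³ + y⁴) gives running coefficients 1,1,1,3,4,4,5,6,6,5,5,5,3 for degrees 0…12.
Finally multiplying by (1 + y + y² + y³ + y⁴), the product of all factors after the first has coefficients 1,2,3,6,10,13,17,22,25,26,27,27,24 for degrees 0…12.
[y¹²] = 1·24 + 1·27 + 1·27 + 1·26 = 104.

104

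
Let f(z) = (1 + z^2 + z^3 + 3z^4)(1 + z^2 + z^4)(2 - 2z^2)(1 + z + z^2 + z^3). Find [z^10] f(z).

(1 + z^2 + z^3 + 3z^4) has coefficients 1,0,1,1,3 for degrees 0…4.
(1 + z^2 + z^4) has coefficients 1,0,1,0,1,0,0,0,0,0,0 for degrees 0…10.
Multiplying by (2 - 2z^2) gives running coefficients 2,0,0,0,0,0,-2,0,0,0,0 for degrees 0…10.
Finally multiplying by (1 + z + z^2 + z^3), the product of all factors after the first has coefficients 2,2,2,2,0,0,-2,-2,-2,-2,0 for degrees 0…10.
[z^10] = 1·0 + 1·(-2) + 1·(-2) + 3·(-2) = -10.

-10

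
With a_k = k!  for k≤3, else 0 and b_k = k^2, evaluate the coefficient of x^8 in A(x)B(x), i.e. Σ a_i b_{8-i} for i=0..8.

335

This is [x^8] in the product of the two ordinary generating functions.
Σ = 1·64 + 1·49 + 2·36 + 6·25 + 0·16 + 0·9 + 0·4 + 0·1 + 0·0 = 335.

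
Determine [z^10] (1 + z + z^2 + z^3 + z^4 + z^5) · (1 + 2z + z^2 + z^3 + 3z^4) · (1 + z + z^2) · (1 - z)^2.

-1

(1 + z + z^2 + z^3 + z^4 + z^5) has coefficients 1,1,1,1,1,1 for degrees 0…5.
(1 + 2z + z^2 + z^3 + 3z^4) has coefficients 1,2,1,1,3,0,0,0,0,0,0 for degrees 0…10.
Multiplying by (1 + z + z^2) gives running coefficients 1,3,4,4,5,4,3,0,0,0,0 for degrees 0…10.
Finally multiplying by (1 - z)^2, the product of all factors after the first has coefficients 1,1,-1,-1,1,-2,0,-2,3,0,0 for degrees 0…10.
[z^10] = 1·0 + 1·0 + 1·3 + 1·(-2) + 1·0 + 1·(-2) = -1.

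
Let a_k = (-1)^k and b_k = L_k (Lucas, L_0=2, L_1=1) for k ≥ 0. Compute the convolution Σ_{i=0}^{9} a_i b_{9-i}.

44

The convolution is the x^9 coefficient of A(x)B(x).
Σ = 1·76 − 1·47 + 1·29 − 1·18 + 1·11 − 1·7 + 1·4 − 1·3 + 1·1 − 1·2 = 44.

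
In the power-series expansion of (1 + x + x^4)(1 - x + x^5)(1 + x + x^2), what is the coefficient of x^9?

(1 + x + x^4) has coefficients 1,1,0,0,1 for degrees 0…4.
(1 - x + x^5) has coefficients 1,-1,0,0,0,1,0,0,0,0 for degrees 0…9.
Finally multiplying by (1 + x + x^2), the product of all factors after the first has coefficients 1,0,0,-1,0,1,1,1,0,0 for degrees 0…9.
[x^9] = 1·0 + 1·0 + 1·1 = 1.

1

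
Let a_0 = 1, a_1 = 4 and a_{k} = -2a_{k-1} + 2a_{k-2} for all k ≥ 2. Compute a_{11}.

The ordinary generating function has denominator 1 + 2t - 2t^2.
Iterating the recurrence: a_0,…,a_{11} = 1, 4, -6, 20, -52, 144, -392, 1072, -2928, 8000, -21856, 59712.

59712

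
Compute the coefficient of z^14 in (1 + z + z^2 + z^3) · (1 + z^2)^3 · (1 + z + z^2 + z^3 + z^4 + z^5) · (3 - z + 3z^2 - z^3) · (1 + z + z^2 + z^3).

112

(1 + z + z^2 + z^3) has coefficients 1,1,1,1 for degrees 0…3.
(1 + z^2)^3 has coefficients 1,0,3,0,3,0,1,0,0,0,0,0,0,0,0 for degrees 0…14.
Multiplying by (1 + z + z^2 + z^3 + z^4 + z^5) gives running coefficients 1,1,4,4,7,7,7,7,4,4,1,1,0,0,0 for degrees 0…14.
Multiplying by (3 - z + 3z^2 - z^3) gives running coefficients 3,2,14,10,28,22,31,28,19,22,4,10,-2,2,-1 for degrees 0…14.
Finally multiplying by (1 + z + z^2 + z^3), the product of all factors after the first has coefficients 3,5,19,29,54,74,91,109,100,100,73,55,34,14,9 for degrees 0…14.
[z^14] = 1·9 + 1·14 + 1·34 + 1·55 = 112.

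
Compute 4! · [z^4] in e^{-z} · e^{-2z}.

81

The EGF product rule gives c_4 = Σ_{k_1+k_2=4} C(4; k_1,k_2) · ∏ g_i(k_i), where e^{-z} gives (-1)^k; e^{-2z} gives (-2)^k.
g_1(k) for k = 0…4: 1, -1, 1, -1, 1.
g_2(k) for k = 0…4: 1, -2, 4, -8, 16.
c_4 = Σ_k C(4,k)·g_1(k)·g_2(4−k) = 1·1·16 + 4·(-1)·(-8) + 6·1·4 + 4·(-1)·(-2) + 1·1·1 = 16 + 32 + 24 + 8 + 1 = 81.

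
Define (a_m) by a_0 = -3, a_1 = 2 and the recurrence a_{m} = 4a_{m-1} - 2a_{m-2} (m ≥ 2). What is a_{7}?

The ordinary generating function has denominator 1 - 4z + 2z^2.
Iterating the recurrence: a_0,…,a_{7} = -3, 2, 14, 52, 180, 616, 2104, 7184.

7184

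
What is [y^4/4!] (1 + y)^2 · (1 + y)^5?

840

The EGF product rule gives c_4 = Σ_{k_1+k_2=4} C(4; k_1,k_2) · ∏ g_i(k_i), where (1+y)^2 gives the falling factorial (2)_k; (1+y)^5 gives the falling factorial (5)_k.
g_1(k) for k = 0…4: 1, 2, 2, 0, 0.
g_2(k) for k = 0…4: 1, 5, 20, 60, 120.
c_4 = Σ_k C(4,k)·g_1(k)·g_2(4−k) = 1·1·120 + 4·2·60 + 6·2·20 = 120 + 480 + 240 = 840.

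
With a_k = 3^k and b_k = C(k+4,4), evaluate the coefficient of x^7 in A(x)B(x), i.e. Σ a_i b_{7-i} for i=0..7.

16296

The convolution is the x^7 coefficient of A(x)B(x).
Σ = 1·330 + 3·210 + 9·126 + 27·70 + 81·35 + 243·15 + 729·5 + 2187·1 = 16296.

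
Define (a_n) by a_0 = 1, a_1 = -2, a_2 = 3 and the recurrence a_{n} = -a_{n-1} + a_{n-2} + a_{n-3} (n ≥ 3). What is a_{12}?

The ordinary generating function has denominator 1 + x - x^2 - x^3.
Iterating the recurrence: a_0,…,a_{12} = 1, -2, 3, -4, 5, -6, 7, -8, 9, -10, 11, -12, 13.

13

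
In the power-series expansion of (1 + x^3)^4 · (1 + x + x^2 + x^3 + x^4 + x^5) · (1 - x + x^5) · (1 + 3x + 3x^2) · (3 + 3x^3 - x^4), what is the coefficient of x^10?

(1 + x^3)^4 has coefficients 1,0,0,4,0,0,6,0,0,4,0 for degrees 0…10.
(1 + x + x^2 + x^3 + x^4 + x^5) has coefficients 1,1,1,1,1,1,0,0,0,0,0 for degrees 0…10.
Multiplying by (1 - x + x^5) gives running coefficients 1,0,0,0,0,1,0,1,1,1,1 for degrees 0…10.
Multiplying by (1 + 3x + 3x^2) gives running coefficients 1,3,3,0,0,1,3,4,4,7,7 for degrees 0…10.
Finally multiplying by (3 + 3x^3 - x^4), the product of all factors after the first has coefficients 3,9,9,3,8,9,6,12,15,29,30 for degrees 0…10.
[x^10] = 1·30 + 4·12 + 6·8 + 4·9 = 162.

162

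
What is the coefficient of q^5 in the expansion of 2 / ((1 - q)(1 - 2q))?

The denominator gives the recurrence a_n = 3a_(n−1) − 2a_(n−2) for n ≥ 2; the numerator fixes a_0 = 2, a_1 = 6.
Iterating: 2, 6, 14, 30, 62, 126, so a_5 = 126.

126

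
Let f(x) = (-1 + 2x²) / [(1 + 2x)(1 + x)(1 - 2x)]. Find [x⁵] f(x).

The denominator gives the recurrence a_n = −a_(n−1) + 4a_(n−2) + 4a_(n−3) for n ≥ 3; the numerator fixes a_0 = -1, a_1 = 1, a_2 = -3.
Iterating: -1, 1, -3, 3, -11, 11, so a_5 = 11.

11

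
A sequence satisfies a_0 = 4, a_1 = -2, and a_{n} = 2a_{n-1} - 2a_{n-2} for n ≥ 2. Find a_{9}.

-32

The ordinary generating function has denominator 1 - 2x + 2x^2.
Iterating the recurrence: a_0,…,a_{9} = 4, -2, -12, -20, -16, 8, 48, 80, 64, -32.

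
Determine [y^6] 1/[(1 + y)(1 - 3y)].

The denominator gives the recurrence a_n = 2a_(n−1) + 3a_(n−2) for n ≥ 2; the numerator fixes a_0 = 1, a_1 = 2.
Iterating: 1, 2, 7, 20, 61, 182, 547, so a_6 = 547.

547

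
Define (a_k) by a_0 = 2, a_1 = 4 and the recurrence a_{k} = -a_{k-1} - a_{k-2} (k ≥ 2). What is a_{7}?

4

The ordinary generating function has denominator 1 + z + z^2.
Iterating the recurrence: a_0,…,a_{7} = 2, 4, -6, 2, 4, -6, 2, 4.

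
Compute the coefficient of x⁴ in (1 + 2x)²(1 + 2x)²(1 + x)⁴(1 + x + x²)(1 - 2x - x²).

(1 + 2x)² has coefficients 1,4,4 for degrees 0…2.
(1 + 2x)² has coefficients 1,4,4,0,0 for degrees 0…4.
Multiplying by (1 + x)⁴ gives running coefficients 1,8,26,44,41 for degrees 0…4.
Multiplying by (1 + x + x²) gives running coefficients 1,9,35,78,111 for degrees 0…4.
Finally multiplying by (1 - 2x - x²), the product of all factors after the first has coefficients 1,7,16,-1,-80 for degrees 0…4.
[x⁴] = 1·(-80) + 4·(-1) + 4·16 = -20.

-20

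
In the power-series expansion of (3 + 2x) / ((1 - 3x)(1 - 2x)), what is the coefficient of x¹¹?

1932233

Partial fractions give a closed form: a_n = (11)·3^n + (-8)·2^n.
At n = 11: a_11 = 1932233.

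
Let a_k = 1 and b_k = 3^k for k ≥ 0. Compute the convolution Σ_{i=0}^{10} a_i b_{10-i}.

88573

This is [x^10] in the product of the two ordinary generating functions.
Σ = 1·59049 + 1·19683 + 1·6561 + 1·2187 + 1·729 + 1·243 + 1·81 + 1·27 + 1·9 + 1·3 + 1·1 = 88573.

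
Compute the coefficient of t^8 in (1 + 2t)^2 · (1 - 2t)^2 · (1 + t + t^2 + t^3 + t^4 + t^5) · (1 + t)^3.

(1 + 2t)^2 has coefficients 1,4,4 for degrees 0…2.
(1 - 2t)^2 has coefficients 1,-4,4,0,0,0,0,0,0 for degrees 0…8.
Multiplying by (1 + t + t^2 + t^3 + t^4 + t^5) gives running coefficients 1,-3,1,1,1,1,0,4,0 for degrees 0…8.
Finally multiplying by (1 + t)^3, the product of all factors after the first has coefficients 1,0,-5,-4,4,8,7,8,13 for degrees 0…8.
[t^8] = 1·13 + 4·8 + 4·7 = 73.

73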